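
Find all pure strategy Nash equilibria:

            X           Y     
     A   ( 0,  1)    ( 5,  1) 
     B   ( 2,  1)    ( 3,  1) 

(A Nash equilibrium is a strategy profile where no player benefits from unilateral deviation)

Nash equilibrium: (A, Y), (B, X)

Work:
Best responses:
  P1 vs X: payoffs [0, 2] → best response B (payoff 2)
  P1 vs Y: payoffs [5, 3] → best response A (payoff 5)
  P2 vs A: payoffs [1, 1] → best response X/Y (payoff 1)
  P2 vs B: payoffs [1, 1] → best response X/Y (payoff 1)
Mutual best responses: (A,Y), (B,X) → Nash equilibria.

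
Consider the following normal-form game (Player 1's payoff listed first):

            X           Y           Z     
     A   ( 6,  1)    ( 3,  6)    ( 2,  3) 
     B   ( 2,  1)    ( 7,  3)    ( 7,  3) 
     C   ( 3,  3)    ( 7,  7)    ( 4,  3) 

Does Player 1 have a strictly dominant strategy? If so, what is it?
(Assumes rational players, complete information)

No strictly dominant strategy exists for Player 1

Work:
A strategy strictly dominates another if it gives a strictly higher payoff against every opponent action. Compare each pair of P1's strategies column-by-column:
  A vs B: [6 vs 2, 3 vs 7, 2 vs 7] → A does not strictly dominate B (column Y: 3 ≤ 7)
  A vs C: [6 vs 3, 3 vs 7, 2 vs 4] → A does not strictly dominate C (column Y: 3 ≤ 7)
  B vs A: [2 vs 6, 7 vs 3, 7 vs 2] → B does not strictly dominate A (column X: 2 ≤ 6)
  B vs C: [2 vs 3, 7 vs 7, 7 vs 4] → B does not strictly dominate C (column X: 2 ≤ 3)
  C vs A: [3 vs 6, 7 vs 3, 4 vs 2] → C does not strictly dominate A (column X: 3 ≤ 6)
  C vs B: [3 vs 2, 7 vs 7, 4 vs 7] → C does not strictly dominate B (column Y: 7 ≤ 7)
No single strategy strictly dominates all others → no strictly dominant strategy.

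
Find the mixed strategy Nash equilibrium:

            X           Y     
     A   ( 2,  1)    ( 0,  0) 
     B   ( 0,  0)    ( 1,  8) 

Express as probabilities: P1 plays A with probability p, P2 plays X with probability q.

p = 0.8889, q = 0.3333

Work:
Find probabilities that make opponent indifferent:
P2 chooses q to make P1 indifferent between A and B
P1 chooses p to make P2 indifferent between X and Y
Mixed NE: P1 plays (A: 0.8889, B: 0.1111), P2 plays (X: 0.3333, Y: 0.6667)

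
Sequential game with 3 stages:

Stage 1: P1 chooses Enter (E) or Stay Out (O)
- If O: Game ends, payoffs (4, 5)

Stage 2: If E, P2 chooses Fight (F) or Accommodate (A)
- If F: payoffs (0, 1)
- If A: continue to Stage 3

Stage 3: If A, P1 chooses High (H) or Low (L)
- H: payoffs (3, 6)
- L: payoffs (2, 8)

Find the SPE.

SPE: (O, A, H); Outcome (4, 5)

Work:
Stage 3: P1 chooses H (3 vs 2)
Stage 2: P2: F->1, A->6 (anticipating H). Choose A
Stage 1: P1: O->4, E->3 (anticipating A, H). Choose O
SPE path: O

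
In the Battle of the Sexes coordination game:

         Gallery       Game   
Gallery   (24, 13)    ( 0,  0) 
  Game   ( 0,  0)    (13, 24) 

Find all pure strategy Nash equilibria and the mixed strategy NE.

Pure NE: (Gallery, Gallery) and (Game, Game); Mixed NE: p = 0.6486, q = 0.3514

Work:
Check pure NE:
(Gallery, Gallery): (24, 13) - no unilateral deviation beneficial
(Game, Game): (13, 24) - no unilateral deviation beneficial
Mixed NE: P1 plays Gallery with p = 0.6486, P2 plays Gallery with q = 0.3514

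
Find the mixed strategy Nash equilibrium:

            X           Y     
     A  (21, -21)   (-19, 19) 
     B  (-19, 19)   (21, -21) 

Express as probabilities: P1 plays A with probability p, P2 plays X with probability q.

p = 0.5, q = 0.5

Work:
Find probabilities that make opponent indifferent:
P2 chooses q to make P1 indifferent between A and B
P1 chooses p to make P2 indifferent between X and Y
Mixed NE: P1 plays (A: 0.5, B: 0.5), P2 plays (X: 0.5, Y: 0.5)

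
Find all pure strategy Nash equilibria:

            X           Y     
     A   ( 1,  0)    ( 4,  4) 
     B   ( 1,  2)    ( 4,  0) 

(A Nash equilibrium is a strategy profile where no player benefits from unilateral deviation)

Nash equilibrium: (A, Y), (B, X)

Work:
Best responses:
  P1 vs X: payoffs [1, 1] → best response A/B (payoff 1)
  P1 vs Y: payoffs [4, 4] → best response A/B (payoff 4)
  P2 vs A: payoffs [0, 4] → best response Y (payoff 4)
  P2 vs B: payoffs [2, 0] → best response X (payoff 2)
Mutual best responses: (A,Y), (B,X) → Nash equilibria.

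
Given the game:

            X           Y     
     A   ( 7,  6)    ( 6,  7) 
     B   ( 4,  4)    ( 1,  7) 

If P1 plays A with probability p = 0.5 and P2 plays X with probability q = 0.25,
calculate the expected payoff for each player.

E[P1] = 4.0, E[P2] = 6.5

Work:
E[P1] = p·q·π₁(A,X) + p·(1-q)·π₁(A,Y) + (1-p)·q·π₁(B,X) + (1-p)·(1-q)·π₁(B,Y)
= 0.5·0.25·7 + 0.5·0.75·6 + 0.5·0.25·4 + 0.5·0.75·1
= 4.0

E[P2] = 6.5 (similar calculation)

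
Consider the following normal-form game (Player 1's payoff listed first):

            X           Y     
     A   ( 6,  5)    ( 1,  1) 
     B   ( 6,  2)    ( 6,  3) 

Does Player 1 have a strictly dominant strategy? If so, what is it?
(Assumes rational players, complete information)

No strictly dominant strategy exists for Player 1

Work:
A strategy strictly dominates another if it gives a strictly higher payoff against every opponent action. Compare each pair of P1's strategies column-by-column:
  A vs B: [6 vs 6, 1 vs 6] → A does not strictly dominate B (column X: 6 ≤ 6)
  B vs A: [6 vs 6, 6 vs 1] → B does not strictly dominate A (column X: 6 ≤ 6)
No single strategy strictly dominates all others → no strictly dominant strategy.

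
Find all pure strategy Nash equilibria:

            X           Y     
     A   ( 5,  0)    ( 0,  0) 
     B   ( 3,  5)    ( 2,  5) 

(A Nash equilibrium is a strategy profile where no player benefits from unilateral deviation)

Nash equilibrium: (A, X), (B, Y)

Work:
Best responses:
  P1 vs X: payoffs [5, 3] → best response A (payoff 5)
  P1 vs Y: payoffs [0, 2] → best response B (payoff 2)
  P2 vs A: payoffs [0, 0] → best response X/Y (payoff 0)
  P2 vs B: payoffs [5, 5] → best response X/Y (payoff 5)
Mutual best responses: (A,X), (B,Y) → Nash equilibria.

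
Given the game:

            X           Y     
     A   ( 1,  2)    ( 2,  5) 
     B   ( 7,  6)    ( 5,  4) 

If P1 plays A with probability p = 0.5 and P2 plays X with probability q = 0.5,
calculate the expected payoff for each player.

E[P1] = 3.75, E[P2] = 4.25

Work:
E[P1] = p·q·π₁(A,X) + p·(1-q)·π₁(A,Y) + (1-p)·q·π₁(B,X) + (1-p)·(1-q)·π₁(B,Y)
= 0.5·0.5·1 + 0.5·0.5·2 + 0.5·0.5·7 + 0.5·0.5·5
= 3.75

E[P2] = 4.25 (similar calculation)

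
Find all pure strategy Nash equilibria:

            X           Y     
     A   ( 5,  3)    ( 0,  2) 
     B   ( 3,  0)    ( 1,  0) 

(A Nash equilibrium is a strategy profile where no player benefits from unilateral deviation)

Nash equilibrium: (A, X), (B, Y)

Work:
Best responses:
  P1 vs X: payoffs [5, 3] → best response A (payoff 5)
  P1 vs Y: payoffs [0, 1] → best response B (payoff 1)
  P2 vs A: payoffs [3, 2] → best response X (payoff 3)
  P2 vs B: payoffs [0, 0] → best response X/Y (payoff 0)
Mutual best responses: (A,X), (B,Y) → Nash equilibria.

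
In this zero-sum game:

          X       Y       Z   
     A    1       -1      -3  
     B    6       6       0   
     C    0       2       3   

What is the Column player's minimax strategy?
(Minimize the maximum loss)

Column should play Z, value = 3

Work:
Column player minimizes Row's maximum payoff:
Column X: max payoff to Row = 6
Column Y: max payoff to Row = 6
Column Z: max payoff to Row = 3
Minimum is 3, achieved by column Z.
Minimax strategy: Z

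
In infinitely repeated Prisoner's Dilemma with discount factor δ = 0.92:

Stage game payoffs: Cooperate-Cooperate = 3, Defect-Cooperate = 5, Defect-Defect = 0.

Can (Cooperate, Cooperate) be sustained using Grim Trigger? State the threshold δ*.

δ* = 0.4; since δ = 0.92 ≥ 0.4, cooperation can be sustained

Work:
For Grim Trigger:
Cooperate forever: 3/(1-δ)
Defect then punished: 5 + 0·δ/(1-δ)
Need: 3/(1-δ) ≥ 5 + 0·δ/(1-δ)
Solving: δ ≥ (T-R)/(T-P) = (5-3)/(5-0) = 0.4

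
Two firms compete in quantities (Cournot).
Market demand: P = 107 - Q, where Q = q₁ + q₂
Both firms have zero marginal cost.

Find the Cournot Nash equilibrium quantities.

q₁* = q₂* = 35.67; P* = 35.67

Work:
Profit: π_i = P·q_i = (a - q_i - q_j)·q_i
FOC: ∂π_i/∂q_i = a - 2q_i - q_j = 0
Reaction function: q_i = (107 - q_j)/2
Symmetry: q* = 107/3 = 35.67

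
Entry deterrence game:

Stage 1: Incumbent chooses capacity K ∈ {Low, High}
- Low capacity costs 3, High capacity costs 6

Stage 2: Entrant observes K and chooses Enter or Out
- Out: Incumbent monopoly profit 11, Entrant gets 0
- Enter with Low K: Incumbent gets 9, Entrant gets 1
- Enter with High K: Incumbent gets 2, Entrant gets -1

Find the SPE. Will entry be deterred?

SPE: (Low, Enter|Low, Out|High); Entry not deterred. Incumbent net profit = 6, Entrant gets 1

Work:
After Low K: Entrant enters (1 > 0)
After High K: Entrant stays out (-1 < 0)
Incumbent: Low → 9−3=6, High → 11−6=5
Incumbent chooses Low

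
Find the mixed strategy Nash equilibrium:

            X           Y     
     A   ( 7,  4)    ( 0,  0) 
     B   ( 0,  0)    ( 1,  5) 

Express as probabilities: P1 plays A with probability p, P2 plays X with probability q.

p = 0.5556, q = 0.125

Work:
Find probabilities that make opponent indifferent:
P2 chooses q to make P1 indifferent between A and B
P1 chooses p to make P2 indifferent between X and Y
Mixed NE: P1 plays (A: 0.5556, B: 0.4444), P2 plays (X: 0.125, Y: 0.875)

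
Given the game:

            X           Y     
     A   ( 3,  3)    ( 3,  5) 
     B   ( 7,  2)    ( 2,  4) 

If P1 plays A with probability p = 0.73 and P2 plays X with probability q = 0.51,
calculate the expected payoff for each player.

E[P1] = 3.4185, E[P2] = 3.71

Work:
E[P1] = p·q·π₁(A,X) + p·(1-q)·π₁(A,Y) + (1-p)·q·π₁(B,X) + (1-p)·(1-q)·π₁(B,Y)
= 0.73·0.51·3 + 0.73·0.49·3 + 0.27·0.51·7 + 0.27·0.49·2
= 3.4185

E[P2] = 3.71 (similar calculation)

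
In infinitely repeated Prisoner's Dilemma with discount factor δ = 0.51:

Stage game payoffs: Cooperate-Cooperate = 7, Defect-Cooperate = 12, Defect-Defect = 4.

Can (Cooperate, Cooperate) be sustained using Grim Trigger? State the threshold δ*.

δ* = 0.625; since δ = 0.51 < 0.625, cooperation cannot be sustained

Work:
For Grim Trigger:
Cooperate forever: 7/(1-δ)
Defect then punished: 12 + 4·δ/(1-δ)
Need: 7/(1-δ) ≥ 12 + 4·δ/(1-δ)
Solving: δ ≥ (T-R)/(T-P) = (12-7)/(12-4) = 0.625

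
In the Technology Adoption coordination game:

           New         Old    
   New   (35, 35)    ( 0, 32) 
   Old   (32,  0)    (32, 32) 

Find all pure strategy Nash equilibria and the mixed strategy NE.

Pure NE: (New, New) and (Old, Old); Mixed NE: p = 0.9143, q = 0.9143

Work:
Check pure NE:
(New, New): (35, 35) - no unilateral deviation beneficial
(Old, Old): (32, 32) - no unilateral deviation beneficial
Mixed NE: P1 plays New with p = 0.9143, P2 plays New with q = 0.9143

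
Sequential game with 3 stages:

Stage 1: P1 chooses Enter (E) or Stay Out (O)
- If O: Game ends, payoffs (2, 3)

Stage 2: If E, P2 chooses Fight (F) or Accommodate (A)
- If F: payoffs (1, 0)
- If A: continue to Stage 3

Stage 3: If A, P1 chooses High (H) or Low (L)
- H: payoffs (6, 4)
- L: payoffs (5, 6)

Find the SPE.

SPE: (E, A, H); Outcome (6, 4)

Work:
Stage 3: P1 chooses H (6 vs 5)
Stage 2: P2: F->0, A->4 (anticipating H). Choose A
Stage 1: P1: O->2, E->6 (anticipating A, H). Choose E
SPE path: E -> A -> H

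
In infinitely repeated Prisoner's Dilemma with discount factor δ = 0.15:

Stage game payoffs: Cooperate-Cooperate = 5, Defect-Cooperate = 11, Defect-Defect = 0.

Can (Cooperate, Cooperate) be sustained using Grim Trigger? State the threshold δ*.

δ* = 0.5455; since δ = 0.15 < 0.5455, cooperation cannot be sustained

Work:
For Grim Trigger:
Cooperate forever: 5/(1-δ)
Defect then punished: 11 + 0·δ/(1-δ)
Need: 5/(1-δ) ≥ 11 + 0·δ/(1-δ)
Solving: δ ≥ (T-R)/(T-P) = (11-5)/(11-0) = 0.5455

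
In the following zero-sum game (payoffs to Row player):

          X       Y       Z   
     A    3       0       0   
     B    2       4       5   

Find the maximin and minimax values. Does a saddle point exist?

Maximin = 2, Minimax = 3, Saddle: False

Work:
Row minimums: [0, 2] → maximin = 2
Column maximums: [3, 4, 5] → minimax = 3
No saddle point (maximin ≠ minimax). Mixed strategy needed.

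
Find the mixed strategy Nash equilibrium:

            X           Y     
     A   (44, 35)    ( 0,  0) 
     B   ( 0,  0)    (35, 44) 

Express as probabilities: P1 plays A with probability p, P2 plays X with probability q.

p = 0.557, q = 0.443

Work:
Find probabilities that make opponent indifferent:
P2 chooses q to make P1 indifferent between A and B
P1 chooses p to make P2 indifferent between X and Y
Mixed NE: P1 plays (A: 0.557, B: 0.443), P2 plays (X: 0.443, Y: 0.557)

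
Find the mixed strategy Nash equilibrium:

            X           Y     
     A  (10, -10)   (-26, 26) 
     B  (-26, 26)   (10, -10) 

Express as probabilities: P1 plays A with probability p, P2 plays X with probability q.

p = 0.5, q = 0.5

Work:
Find probabilities that make opponent indifferent:
P2 chooses q to make P1 indifferent between A and B
P1 chooses p to make P2 indifferent between X and Y
Mixed NE: P1 plays (A: 0.5, B: 0.5), P2 plays (X: 0.5, Y: 0.5)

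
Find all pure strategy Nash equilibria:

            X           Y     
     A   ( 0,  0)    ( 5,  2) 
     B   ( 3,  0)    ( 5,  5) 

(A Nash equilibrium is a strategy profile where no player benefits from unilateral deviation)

Nash equilibrium: (A, Y), (B, Y)

Work:
Best responses:
  P1 vs X: payoffs [0, 3] → best response B (payoff 3)
  P1 vs Y: payoffs [5, 5] → best response A/B (payoff 5)
  P2 vs A: payoffs [0, 2] → best response Y (payoff 2)
  P2 vs B: payoffs [0, 5] → best response Y (payoff 5)
Mutual best responses: (A,Y), (B,Y) → Nash equilibria.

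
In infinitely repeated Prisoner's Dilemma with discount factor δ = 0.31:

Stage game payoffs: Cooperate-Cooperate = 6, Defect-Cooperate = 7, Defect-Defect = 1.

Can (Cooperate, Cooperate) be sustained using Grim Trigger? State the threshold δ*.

δ* = 0.1667; since δ = 0.31 ≥ 0.1667, cooperation can be sustained

Work:
For Grim Trigger:
Cooperate forever: 6/(1-δ)
Defect then punished: 7 + 1·δ/(1-δ)
Need: 6/(1-δ) ≥ 7 + 1·δ/(1-δ)
Solving: δ ≥ (T-R)/(T-P) = (7-6)/(7-1) = 0.1667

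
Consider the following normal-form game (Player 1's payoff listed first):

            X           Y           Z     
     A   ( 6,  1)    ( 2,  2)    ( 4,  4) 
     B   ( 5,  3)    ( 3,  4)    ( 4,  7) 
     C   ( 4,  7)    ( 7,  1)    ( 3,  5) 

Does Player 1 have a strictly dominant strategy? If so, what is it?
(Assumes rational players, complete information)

No strictly dominant strategy exists for Player 1

Work:
A strategy strictly dominates another if it gives a strictly higher payoff against every opponent action. Compare each pair of P1's strategies column-by-column:
  A vs B: [6 vs 5, 2 vs 3, 4 vs 4] → A does not strictly dominate B (column Y: 2 ≤ 3)
  A vs C: [6 vs 4, 2 vs 7, 4 vs 3] → A does not strictly dominate C (column Y: 2 ≤ 7)
  B vs A: [5 vs 6, 3 vs 2, 4 vs 4] → B does not strictly dominate A (column X: 5 ≤ 6)
  B vs C: [5 vs 4, 3 vs 7, 4 vs 3] → B does not strictly dominate C (column Y: 3 ≤ 7)
  C vs A: [4 vs 6, 7 vs 2, 3 vs 4] → C does not strictly dominate A (column X: 4 ≤ 6)
  C vs B: [4 vs 5, 7 vs 3, 3 vs 4] → C does not strictly dominate B (column X: 4 ≤ 5)
No single strategy strictly dominates all others → no strictly dominant strategy.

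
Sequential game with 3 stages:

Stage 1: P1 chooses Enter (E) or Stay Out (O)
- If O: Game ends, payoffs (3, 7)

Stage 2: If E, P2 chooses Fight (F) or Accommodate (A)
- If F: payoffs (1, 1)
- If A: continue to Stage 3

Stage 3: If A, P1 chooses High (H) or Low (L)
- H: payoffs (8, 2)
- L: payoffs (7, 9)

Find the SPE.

SPE: (E, A, H); Outcome (8, 2)

Work:
Stage 3: P1 chooses H (8 vs 7)
Stage 2: P2: F->1, A->2 (anticipating H). Choose A
Stage 1: P1: O->3, E->8 (anticipating A, H). Choose E
SPE path: E -> A -> H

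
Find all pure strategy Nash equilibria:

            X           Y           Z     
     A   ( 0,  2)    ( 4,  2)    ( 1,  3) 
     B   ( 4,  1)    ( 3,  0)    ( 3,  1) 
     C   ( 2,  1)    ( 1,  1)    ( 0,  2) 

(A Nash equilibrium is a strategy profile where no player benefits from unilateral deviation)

Nash equilibrium: (B, X), (B, Z)

Work:
Best responses:
  P1 vs X: payoffs [0, 4, 2] → best response B (payoff 4)
  P1 vs Y: payoffs [4, 3, 1] → best response A (payoff 4)
  P1 vs Z: payoffs [1, 3, 0] → best response B (payoff 3)
  P2 vs A: payoffs [2, 2, 3] → best response Z (payoff 3)
  P2 vs B: payoffs [1, 0, 1] → best response X/Z (payoff 1)
  P2 vs C: payoffs [1, 1, 2] → best response Z (payoff 2)
Mutual best responses: (B,X), (B,Z) → Nash equilibria.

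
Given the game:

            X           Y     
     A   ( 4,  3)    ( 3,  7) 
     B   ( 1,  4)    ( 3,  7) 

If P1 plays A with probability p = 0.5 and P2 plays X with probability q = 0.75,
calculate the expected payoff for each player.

E[P1] = 2.625, E[P2] = 4.375

Work:
E[P1] = p·q·π₁(A,X) + p·(1-q)·π₁(A,Y) + (1-p)·q·π₁(B,X) + (1-p)·(1-q)·π₁(B,Y)
= 0.5·0.75·4 + 0.5·0.25·3 + 0.5·0.75·1 + 0.5·0.25·3
= 2.625

E[P2] = 4.375 (similar calculation)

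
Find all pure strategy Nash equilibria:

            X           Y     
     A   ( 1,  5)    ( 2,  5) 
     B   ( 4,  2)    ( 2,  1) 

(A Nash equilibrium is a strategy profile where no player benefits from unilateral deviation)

Nash equilibrium: (A, Y), (B, X)

Work:
Best responses:
  P1 vs X: payoffs [1, 4] → best response B (payoff 4)
  P1 vs Y: payoffs [2, 2] → best response A/B (payoff 2)
  P2 vs A: payoffs [5, 5] → best response X/Y (payoff 5)
  P2 vs B: payoffs [2, 1] → best response X (payoff 2)
Mutual best responses: (A,Y), (B,X) → Nash equilibria.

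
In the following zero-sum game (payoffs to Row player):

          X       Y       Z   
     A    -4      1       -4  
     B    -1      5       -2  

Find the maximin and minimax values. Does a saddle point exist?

Maximin = -2, Minimax = -2, Saddle: True

Work:
Row minimums: [-4, -2] → maximin = -2
Column maximums: [-1, 5, -2] → minimax = -2
Saddle point exists! Game value = -2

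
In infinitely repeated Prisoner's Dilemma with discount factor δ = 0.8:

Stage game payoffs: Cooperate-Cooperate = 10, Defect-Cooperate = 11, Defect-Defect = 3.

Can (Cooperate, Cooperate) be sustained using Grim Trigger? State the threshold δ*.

δ* = 0.125; since δ = 0.8 ≥ 0.125, cooperation can be sustained

Work:
For Grim Trigger:
Cooperate forever: 10/(1-δ)
Defect then punished: 11 + 3·δ/(1-δ)
Need: 10/(1-δ) ≥ 11 + 3·δ/(1-δ)
Solving: δ ≥ (T-R)/(T-P) = (11-10)/(11-3) = 0.125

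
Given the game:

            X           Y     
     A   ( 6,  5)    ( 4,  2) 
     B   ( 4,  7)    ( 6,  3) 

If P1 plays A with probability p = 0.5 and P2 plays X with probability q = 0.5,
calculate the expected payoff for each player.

E[P1] = 5.0, E[P2] = 4.25

Work:
E[P1] = p·q·π₁(A,X) + p·(1-q)·π₁(A,Y) + (1-p)·q·π₁(B,X) + (1-p)·(1-q)·π₁(B,Y)
= 0.5·0.5·6 + 0.5·0.5·4 + 0.5·0.5·4 + 0.5·0.5·6
= 5.0

E[P2] = 4.25 (similar calculation)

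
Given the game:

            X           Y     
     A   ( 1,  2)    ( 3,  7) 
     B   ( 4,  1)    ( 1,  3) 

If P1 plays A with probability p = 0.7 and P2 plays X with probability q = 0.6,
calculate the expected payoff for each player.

E[P1] = 2.1, E[P2] = 3.34

Work:
E[P1] = p·q·π₁(A,X) + p·(1-q)·π₁(A,Y) + (1-p)·q·π₁(B,X) + (1-p)·(1-q)·π₁(B,Y)
= 0.7·0.6·1 + 0.7·0.4·3 + 0.3·0.6·4 + 0.3·0.4·1
= 2.1

E[P2] = 3.34 (similar calculation)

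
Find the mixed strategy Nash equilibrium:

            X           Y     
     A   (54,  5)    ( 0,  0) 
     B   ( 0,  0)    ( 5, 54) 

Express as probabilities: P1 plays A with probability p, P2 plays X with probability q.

p = 0.9153, q = 0.0847

Work:
Find probabilities that make opponent indifferent:
P2 chooses q to make P1 indifferent between A and B
P1 chooses p to make P2 indifferent between X and Y
Mixed NE: P1 plays (A: 0.9153, B: 0.0847), P2 plays (X: 0.0847, Y: 0.9153)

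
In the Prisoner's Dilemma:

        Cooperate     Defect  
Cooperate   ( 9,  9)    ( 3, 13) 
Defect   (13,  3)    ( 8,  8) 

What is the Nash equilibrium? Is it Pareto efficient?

(Defect, Defect) is NE; not Pareto efficient

Work:
Defect dominates Cooperate for both players:
If P2 cooperates: Defect (13) > Cooperate (9)
If P2 defects: Defect (8) > Cooperate (3)
NE: (Defect, Defect) with payoff (8, 8)
But (Cooperate, Cooperate) = (9, 9) Pareto dominates (8, 8)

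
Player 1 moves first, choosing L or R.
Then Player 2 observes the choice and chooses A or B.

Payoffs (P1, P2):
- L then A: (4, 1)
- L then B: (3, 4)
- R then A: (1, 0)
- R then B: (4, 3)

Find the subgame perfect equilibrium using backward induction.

P1 plays R, P2 plays B after L and B after R; Payoff (4, 3)

Work:
Backward induction:
After L: P2 chooses B → P1 gets 3
After R: P2 chooses B → P1 gets 4
P1 chooses R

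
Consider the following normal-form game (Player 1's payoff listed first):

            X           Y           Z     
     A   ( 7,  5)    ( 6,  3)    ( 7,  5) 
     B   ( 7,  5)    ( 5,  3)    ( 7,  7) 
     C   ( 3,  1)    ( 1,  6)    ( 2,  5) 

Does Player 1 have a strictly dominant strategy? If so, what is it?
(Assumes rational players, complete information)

No strictly dominant strategy exists for Player 1

Work:
A strategy strictly dominates another if it gives a strictly higher payoff against every opponent action. Compare each pair of P1's strategies column-by-column:
  A vs B: [7 vs 7, 6 vs 5, 7 vs 7] → A does not strictly dominate B (column X: 7 ≤ 7)
  A vs C: [7 vs 3, 6 vs 1, 7 vs 2] → A strictly dominates C
  B vs A: [7 vs 7, 5 vs 6, 7 vs 7] → B does not strictly dominate A (column X: 7 ≤ 7)
  B vs C: [7 vs 3, 5 vs 1, 7 vs 2] → B strictly dominates C
  C vs A: [3 vs 7, 1 vs 6, 2 vs 7] → C does not strictly dominate A (column X: 3 ≤ 7)
  C vs B: [3 vs 7, 1 vs 5, 2 vs 7] → C does not strictly dominate B (column X: 3 ≤ 7)
No single strategy strictly dominates all others → no strictly dominant strategy.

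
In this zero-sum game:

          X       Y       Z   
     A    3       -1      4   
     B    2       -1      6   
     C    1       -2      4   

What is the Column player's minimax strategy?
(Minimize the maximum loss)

Column should play Y, value = -1

Work:
Column player minimizes Row's maximum payoff:
Column X: max payoff to Row = 3
Column Y: max payoff to Row = -1
Column Z: max payoff to Row = 6
Minimum is -1, achieved by column Y.
Minimax strategy: Y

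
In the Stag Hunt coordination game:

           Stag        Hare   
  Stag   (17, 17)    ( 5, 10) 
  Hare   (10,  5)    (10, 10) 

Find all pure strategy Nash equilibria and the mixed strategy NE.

Pure NE: (Stag, Stag) and (Hare, Hare); Mixed NE: p = 0.4167, q = 0.4167

Work:
Check pure NE:
(Stag, Stag): (17, 17) - no unilateral deviation beneficial
(Hare, Hare): (10, 10) - no unilateral deviation beneficial
Mixed NE: P1 plays Stag with p = 0.4167, P2 plays Stag with q = 0.4167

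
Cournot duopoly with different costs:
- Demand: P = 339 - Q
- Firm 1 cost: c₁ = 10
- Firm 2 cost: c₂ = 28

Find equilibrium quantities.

q₁* = 115.67, q₂* = 97.67

Work:
Reaction: q₁ = (339 - 10 - q₂)/2
Reaction: q₂ = (339 - 28 - q₁)/2
Solve simultaneously:
q₁* = (339 - 2×10 + 28)/3 = 115.67
q₂* = (339 - 2×28 + 10)/3 = 97.67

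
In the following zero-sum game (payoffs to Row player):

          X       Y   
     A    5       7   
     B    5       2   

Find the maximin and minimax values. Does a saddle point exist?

Maximin = 5, Minimax = 5, Saddle: True

Work:
Row minimums: [5, 2] → maximin = 5
Column maximums: [5, 7] → minimax = 5
Saddle point exists! Game value = 5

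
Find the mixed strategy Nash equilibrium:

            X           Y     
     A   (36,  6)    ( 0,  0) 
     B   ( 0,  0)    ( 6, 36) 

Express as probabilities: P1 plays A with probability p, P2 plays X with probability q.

p = 0.8571, q = 0.1429

Work:
Find probabilities that make opponent indifferent:
P2 chooses q to make P1 indifferent between A and B
P1 chooses p to make P2 indifferent between X and Y
Mixed NE: P1 plays (A: 0.8571, B: 0.1429), P2 plays (X: 0.1429, Y: 0.8571)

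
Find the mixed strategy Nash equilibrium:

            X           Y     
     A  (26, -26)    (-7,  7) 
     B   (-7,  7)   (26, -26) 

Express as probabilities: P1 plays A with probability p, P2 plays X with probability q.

p = 0.5, q = 0.5

Work:
Find probabilities that make opponent indifferent:
P2 chooses q to make P1 indifferent between A and B
P1 chooses p to make P2 indifferent between X and Y
Mixed NE: P1 plays (A: 0.5, B: 0.5), P2 plays (X: 0.5, Y: 0.5)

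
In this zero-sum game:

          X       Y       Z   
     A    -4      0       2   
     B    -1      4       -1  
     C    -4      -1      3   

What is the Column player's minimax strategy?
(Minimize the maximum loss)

Column should play X, value = -1

Work:
Column player minimizes Row's maximum payoff:
Column X: max payoff to Row = -1
Column Y: max payoff to Row = 4
Column Z: max payoff to Row = 3
Minimum is -1, achieved by column X.
Minimax strategy: X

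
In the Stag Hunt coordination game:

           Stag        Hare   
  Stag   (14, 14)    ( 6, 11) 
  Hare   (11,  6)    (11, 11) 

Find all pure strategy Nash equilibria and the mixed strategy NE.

Pure NE: (Stag, Stag) and (Hare, Hare); Mixed NE: p = 0.625, q = 0.625

Work:
Check pure NE:
(Stag, Stag): (14, 14) - no unilateral deviation beneficial
(Hare, Hare): (11, 11) - no unilateral deviation beneficial
Mixed NE: P1 plays Stag with p = 0.625, P2 plays Stag with q = 0.625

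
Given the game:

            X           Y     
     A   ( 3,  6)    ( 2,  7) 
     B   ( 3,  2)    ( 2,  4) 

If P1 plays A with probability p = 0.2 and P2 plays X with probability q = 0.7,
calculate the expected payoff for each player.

E[P1] = 2.7, E[P2] = 3.34

Work:
E[P1] = p·q·π₁(A,X) + p·(1-q)·π₁(A,Y) + (1-p)·q·π₁(B,X) + (1-p)·(1-q)·π₁(B,Y)
= 0.2·0.7·3 + 0.2·0.3·2 + 0.8·0.7·3 + 0.8·0.3·2
= 2.7

E[P2] = 3.34 (similar calculation)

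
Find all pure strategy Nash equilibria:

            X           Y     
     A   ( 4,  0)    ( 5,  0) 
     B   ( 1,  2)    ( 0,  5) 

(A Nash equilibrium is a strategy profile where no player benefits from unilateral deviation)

Nash equilibrium: (A, X), (A, Y)

Work:
Best responses:
  P1 vs X: payoffs [4, 1] → best response A (payoff 4)
  P1 vs Y: payoffs [5, 0] → best response A (payoff 5)
  P2 vs A: payoffs [0, 0] → best response X/Y (payoff 0)
  P2 vs B: payoffs [2, 5] → best response Y (payoff 5)
Mutual best responses: (A,X), (A,Y) → Nash equilibria.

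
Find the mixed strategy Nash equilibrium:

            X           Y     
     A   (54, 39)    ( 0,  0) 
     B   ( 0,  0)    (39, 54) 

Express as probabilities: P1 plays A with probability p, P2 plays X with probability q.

p = 0.5806, q = 0.4194

Work:
Find probabilities that make opponent indifferent:
P2 chooses q to make P1 indifferent between A and B
P1 chooses p to make P2 indifferent between X and Y
Mixed NE: P1 plays (A: 0.5806, B: 0.4194), P2 plays (X: 0.4194, Y: 0.5806)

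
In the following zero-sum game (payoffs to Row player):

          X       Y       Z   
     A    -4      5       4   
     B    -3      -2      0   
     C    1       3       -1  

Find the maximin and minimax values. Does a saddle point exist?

Maximin = -1, Minimax = 1, Saddle: False

Work:
Row minimums: [-4, -3, -1] → maximin = -1
Column maximums: [1, 5, 4] → minimax = 1
No saddle point (maximin ≠ minimax). Mixed strategy needed.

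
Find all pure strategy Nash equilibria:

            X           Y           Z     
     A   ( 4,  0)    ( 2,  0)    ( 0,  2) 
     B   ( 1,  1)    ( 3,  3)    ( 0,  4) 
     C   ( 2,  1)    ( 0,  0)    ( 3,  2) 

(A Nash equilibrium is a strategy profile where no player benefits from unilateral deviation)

Nash equilibrium: (C, Z)

Work:
Best responses:
  P1 vs X: payoffs [4, 1, 2] → best response A (payoff 4)
  P1 vs Y: payoffs [2, 3, 0] → best response B (payoff 3)
  P1 vs Z: payoffs [0, 0, 3] → best response C (payoff 3)
  P2 vs A: payoffs [0, 0, 2] → best response Z (payoff 2)
  P2 vs B: payoffs [1, 3, 4] → best response Z (payoff 4)
  P2 vs C: payoffs [1, 0, 2] → best response Z (payoff 2)
Mutual best responses: (C,Z) → Nash equilibria.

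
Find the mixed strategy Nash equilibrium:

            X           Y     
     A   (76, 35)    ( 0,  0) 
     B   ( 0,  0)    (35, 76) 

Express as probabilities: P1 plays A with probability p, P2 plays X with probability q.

p = 0.6847, q = 0.3153

Work:
Find probabilities that make opponent indifferent:
P2 chooses q to make P1 indifferent between A and B
P1 chooses p to make P2 indifferent between X and Y
Mixed NE: P1 plays (A: 0.6847, B: 0.3153), P2 plays (X: 0.3153, Y: 0.6847)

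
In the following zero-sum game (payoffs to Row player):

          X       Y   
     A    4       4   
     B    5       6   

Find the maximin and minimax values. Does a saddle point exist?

Maximin = 5, Minimax = 5, Saddle: True

Work:
Row minimums: [4, 5] → maximin = 5
Column maximums: [5, 6] → minimax = 5
Saddle point exists! Game value = 5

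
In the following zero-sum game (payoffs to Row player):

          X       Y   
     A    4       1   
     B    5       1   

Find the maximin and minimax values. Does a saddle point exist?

Maximin = 1, Minimax = 1, Saddle: True

Work:
Row minimums: [1, 1] → maximin = 1
Column maximums: [5, 1] → minimax = 1
Saddle point exists! Game value = 1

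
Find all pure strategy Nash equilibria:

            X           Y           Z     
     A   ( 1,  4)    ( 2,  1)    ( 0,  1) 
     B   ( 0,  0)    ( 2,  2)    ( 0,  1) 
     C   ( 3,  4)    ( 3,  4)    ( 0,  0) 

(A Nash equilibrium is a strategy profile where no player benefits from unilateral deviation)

Nash equilibrium: (C, X), (C, Y)

Work:
Best responses:
  P1 vs X: payoffs [1, 0, 3] → best response C (payoff 3)
  P1 vs Y: payoffs [2, 2, 3] → best response C (payoff 3)
  P1 vs Z: payoffs [0, 0, 0] → best response A/B/C (payoff 0)
  P2 vs A: payoffs [4, 1, 1] → best response X (payoff 4)
  P2 vs B: payoffs [0, 2, 1] → best response Y (payoff 2)
  P2 vs C: payoffs [4, 4, 0] → best response X/Y (payoff 4)
Mutual best responses: (C,X), (C,Y) → Nash equilibria.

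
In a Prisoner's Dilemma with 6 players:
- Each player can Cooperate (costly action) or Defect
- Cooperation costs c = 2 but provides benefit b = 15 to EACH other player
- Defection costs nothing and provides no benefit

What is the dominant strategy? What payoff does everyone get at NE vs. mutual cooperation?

Dominant: Defect; NE payoff = 0; Coop payoff = 73

Work:
Defect dominates (saves cost c = 2, benefit to others is external)
NE: All defect → everyone gets 0
If all cooperate: each receives (5)×15 - 2 = 73
Social dilemma: 73 > 0 but NE gives 0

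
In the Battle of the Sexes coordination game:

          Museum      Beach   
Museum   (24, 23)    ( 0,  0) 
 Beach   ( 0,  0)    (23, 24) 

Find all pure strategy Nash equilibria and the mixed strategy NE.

Pure NE: (Museum, Museum) and (Beach, Beach); Mixed NE: p = 0.5106, q = 0.4894

Work:
Check pure NE:
(Museum, Museum): (24, 23) - no unilateral deviation beneficial
(Beach, Beach): (23, 24) - no unilateral deviation beneficial
Mixed NE: P1 plays Museum with p = 0.5106, P2 plays Museum with q = 0.4894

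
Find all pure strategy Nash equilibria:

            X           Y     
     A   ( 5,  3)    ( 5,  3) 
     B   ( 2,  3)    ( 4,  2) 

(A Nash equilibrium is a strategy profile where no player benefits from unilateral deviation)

Nash equilibrium: (A, X), (A, Y)

Work:
Best responses:
  P1 vs X: payoffs [5, 2] → best response A (payoff 5)
  P1 vs Y: payoffs [5, 4] → best response A (payoff 5)
  P2 vs A: payoffs [3, 3] → best response X/Y (payoff 3)
  P2 vs B: payoffs [3, 2] → best response X (payoff 3)
Mutual best responses: (A,X), (A,Y) → Nash equilibria.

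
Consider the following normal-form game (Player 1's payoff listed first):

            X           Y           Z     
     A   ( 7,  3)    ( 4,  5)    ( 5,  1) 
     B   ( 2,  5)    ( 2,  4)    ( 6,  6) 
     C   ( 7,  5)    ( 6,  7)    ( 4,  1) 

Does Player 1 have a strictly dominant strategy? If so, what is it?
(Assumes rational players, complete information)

No strictly dominant strategy exists for Player 1

Work:
A strategy strictly dominates another if it gives a strictly higher payoff against every opponent action. Compare each pair of P1's strategies column-by-column:
  A vs B: [7 vs 2, 4 vs 2, 5 vs 6] → A does not strictly dominate B (column Z: 5 ≤ 6)
  A vs C: [7 vs 7, 4 vs 6, 5 vs 4] → A does not strictly dominate C (column X: 7 ≤ 7)
  B vs A: [2 vs 7, 2 vs 4, 6 vs 5] → B does not strictly dominate A (column X: 2 ≤ 7)
  B vs C: [2 vs 7, 2 vs 6, 6 vs 4] → B does not strictly dominate C (column X: 2 ≤ 7)
  C vs A: [7 vs 7, 6 vs 4, 4 vs 5] → C does not strictly dominate A (column X: 7 ≤ 7)
  C vs B: [7 vs 2, 6 vs 2, 4 vs 6] → C does not strictly dominate B (column Z: 4 ≤ 6)
No single strategy strictly dominates all others → no strictly dominant strategy.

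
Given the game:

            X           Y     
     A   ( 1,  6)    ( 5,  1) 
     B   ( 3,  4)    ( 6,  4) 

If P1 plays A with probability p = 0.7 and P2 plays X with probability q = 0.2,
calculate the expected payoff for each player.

E[P1] = 4.56, E[P2] = 2.6

Work:
E[P1] = p·q·π₁(A,X) + p·(1-q)·π₁(A,Y) + (1-p)·q·π₁(B,X) + (1-p)·(1-q)·π₁(B,Y)
= 0.7·0.2·1 + 0.7·0.8·5 + 0.3·0.2·3 + 0.3·0.8·6
= 4.56

E[P2] = 2.6 (similar calculation)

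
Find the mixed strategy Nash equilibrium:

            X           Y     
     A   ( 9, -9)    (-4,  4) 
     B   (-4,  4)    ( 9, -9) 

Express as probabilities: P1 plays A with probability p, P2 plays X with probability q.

p = 0.5, q = 0.5

Work:
Find probabilities that make opponent indifferent:
P2 chooses q to make P1 indifferent between A and B
P1 chooses p to make P2 indifferent between X and Y
Mixed NE: P1 plays (A: 0.5, B: 0.5), P2 plays (X: 0.5, Y: 0.5)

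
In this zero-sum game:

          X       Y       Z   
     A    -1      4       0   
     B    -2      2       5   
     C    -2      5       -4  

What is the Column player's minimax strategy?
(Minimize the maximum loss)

Column should play X, value = -1

Work:
Column player minimizes Row's maximum payoff:
Column X: max payoff to Row = -1
Column Y: max payoff to Row = 5
Column Z: max payoff to Row = 5
Minimum is -1, achieved by column X.
Minimax strategy: X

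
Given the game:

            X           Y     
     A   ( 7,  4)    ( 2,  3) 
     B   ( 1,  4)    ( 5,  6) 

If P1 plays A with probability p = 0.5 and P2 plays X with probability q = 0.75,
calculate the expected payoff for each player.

E[P1] = 3.875, E[P2] = 4.125

Work:
E[P1] = p·q·π₁(A,X) + p·(1-q)·π₁(A,Y) + (1-p)·q·π₁(B,X) + (1-p)·(1-q)·π₁(B,Y)
= 0.5·0.75·7 + 0.5·0.25·2 + 0.5·0.75·1 + 0.5·0.25·5
= 3.875

E[P2] = 4.125 (similar calculation)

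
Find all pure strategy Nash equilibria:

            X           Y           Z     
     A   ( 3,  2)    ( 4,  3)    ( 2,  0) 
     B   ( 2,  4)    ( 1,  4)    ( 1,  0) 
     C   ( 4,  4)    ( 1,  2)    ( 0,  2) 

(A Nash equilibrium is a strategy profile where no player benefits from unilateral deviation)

Nash equilibrium: (A, Y), (C, X)

Work:
Best responses:
  P1 vs X: payoffs [3, 2, 4] → best response C (payoff 4)
  P1 vs Y: payoffs [4, 1, 1] → best response A (payoff 4)
  P1 vs Z: payoffs [2, 1, 0] → best response A (payoff 2)
  P2 vs A: payoffs [2, 3, 0] → best response Y (payoff 3)
  P2 vs B: payoffs [4, 4, 0] → best response X/Y (payoff 4)
  P2 vs C: payoffs [4, 2, 2] → best response X (payoff 4)
Mutual best responses: (A,Y), (C,X) → Nash equilibria.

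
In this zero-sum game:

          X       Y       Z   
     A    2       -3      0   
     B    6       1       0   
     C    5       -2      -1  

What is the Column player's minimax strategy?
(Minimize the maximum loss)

Column should play Z, value = 0

Work:
Column player minimizes Row's maximum payoff:
Column X: max payoff to Row = 6
Column Y: max payoff to Row = 1
Column Z: max payoff to Row = 0
Minimum is 0, achieved by column Z.
Minimax strategy: Z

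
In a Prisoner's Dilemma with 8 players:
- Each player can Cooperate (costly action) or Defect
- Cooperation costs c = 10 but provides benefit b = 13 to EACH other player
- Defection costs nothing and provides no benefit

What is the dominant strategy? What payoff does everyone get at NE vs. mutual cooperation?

Dominant: Defect; NE payoff = 0; Coop payoff = 81

Work:
Defect dominates (saves cost c = 10, benefit to others is external)
NE: All defect → everyone gets 0
If all cooperate: each receives (7)×13 - 10 = 81
Social dilemma: 81 > 0 but NE gives 0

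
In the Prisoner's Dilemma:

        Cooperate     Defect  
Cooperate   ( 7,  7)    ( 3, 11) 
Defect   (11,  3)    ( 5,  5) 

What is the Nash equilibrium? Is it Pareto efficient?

(Defect, Defect) is NE; not Pareto efficient

Work:
Defect dominates Cooperate for both players:
If P2 cooperates: Defect (11) > Cooperate (7)
If P2 defects: Defect (5) > Cooperate (3)
NE: (Defect, Defect) with payoff (5, 5)
But (Cooperate, Cooperate) = (7, 7) Pareto dominates (5, 5)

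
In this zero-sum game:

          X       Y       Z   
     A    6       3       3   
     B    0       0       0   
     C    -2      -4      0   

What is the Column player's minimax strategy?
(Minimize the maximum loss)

Column should play Y or Z (all achieve the minimum), value = 3

Work:
Column player minimizes Row's maximum payoff:
Column X: max payoff to Row = 6
Column Y: max payoff to Row = 3
Column Z: max payoff to Row = 3
Minimum is 3, achieved by columns Y, Z (tied).
Each of Y or Z is a minimax strategy.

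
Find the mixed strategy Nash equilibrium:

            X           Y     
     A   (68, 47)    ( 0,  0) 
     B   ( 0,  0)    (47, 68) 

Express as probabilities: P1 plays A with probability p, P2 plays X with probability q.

p = 0.5913, q = 0.4087

Work:
Find probabilities that make opponent indifferent:
P2 chooses q to make P1 indifferent between A and B
P1 chooses p to make P2 indifferent between X and Y
Mixed NE: P1 plays (A: 0.5913, B: 0.4087), P2 plays (X: 0.4087, Y: 0.5913)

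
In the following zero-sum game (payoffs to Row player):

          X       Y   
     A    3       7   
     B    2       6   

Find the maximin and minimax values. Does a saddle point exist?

Maximin = 3, Minimax = 3, Saddle: True

Work:
Row minimums: [3, 2] → maximin = 3
Column maximums: [3, 7] → minimax = 3
Saddle point exists! Game value = 3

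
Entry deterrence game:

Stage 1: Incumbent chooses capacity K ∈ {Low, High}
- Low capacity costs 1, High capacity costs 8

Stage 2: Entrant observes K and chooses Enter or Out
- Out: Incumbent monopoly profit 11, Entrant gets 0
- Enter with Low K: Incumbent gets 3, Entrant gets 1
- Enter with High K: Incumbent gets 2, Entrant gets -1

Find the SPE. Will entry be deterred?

SPE: (High, Enter|Low, Out|High); Entry deterred. Incumbent net profit = 3

Work:
After Low K: Entrant enters (1 > 0)
After High K: Entrant stays out (-1 < 0)
Incumbent: Low → 3−1=2, High → 11−8=3
Incumbent chooses High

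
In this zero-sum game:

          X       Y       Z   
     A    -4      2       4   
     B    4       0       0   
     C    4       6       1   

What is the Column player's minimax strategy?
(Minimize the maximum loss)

Column should play X or Z (all achieve the minimum), value = 4

Work:
Column player minimizes Row's maximum payoff:
Column X: max payoff to Row = 4
Column Y: max payoff to Row = 6
Column Z: max payoff to Row = 4
Minimum is 4, achieved by columns X, Z (tied).
Each of X or Z is a minimax strategy.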